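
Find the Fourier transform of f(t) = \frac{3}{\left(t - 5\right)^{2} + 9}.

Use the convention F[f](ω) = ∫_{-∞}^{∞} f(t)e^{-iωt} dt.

F(ω) = \pi e^{- 5 i \omega - 3 \left|{\omega}\right|}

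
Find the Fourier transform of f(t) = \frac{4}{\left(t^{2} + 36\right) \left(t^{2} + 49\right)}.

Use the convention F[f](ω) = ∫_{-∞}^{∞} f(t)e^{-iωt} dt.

F(ω) = \frac{2 \pi \left(7 e^{\left|{\omega}\right|} - 6\right) e^{- 7 \left|{\omega}\right|}}{273}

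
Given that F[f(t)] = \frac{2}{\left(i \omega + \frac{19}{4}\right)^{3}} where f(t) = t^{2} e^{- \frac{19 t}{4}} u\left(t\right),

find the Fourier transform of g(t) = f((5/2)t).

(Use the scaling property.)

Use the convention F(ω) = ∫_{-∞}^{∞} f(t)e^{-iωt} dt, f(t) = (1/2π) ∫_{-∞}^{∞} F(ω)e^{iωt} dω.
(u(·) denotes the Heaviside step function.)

F[g](ω) = \frac{6400}{\left(8 i \omega + 95\right)^{3}}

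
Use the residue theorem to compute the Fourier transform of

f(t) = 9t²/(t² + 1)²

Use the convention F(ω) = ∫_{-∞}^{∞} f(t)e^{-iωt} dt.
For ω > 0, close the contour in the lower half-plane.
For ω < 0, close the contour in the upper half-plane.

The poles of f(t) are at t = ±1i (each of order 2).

Let g(z) = f(z)e^{-iωz}; for large |z| the factor e^{-iωz} decays in the lower half-plane when ω > 0 and in the upper half-plane when ω < 0.

Case ω > 0 (lower half-plane, clockwise contour ⇒ F(ω) = -2πi·ΣRes):
  Res_{z = - i} g(z) = \frac{9 i \left(1 - \omega\right) e^{- \omega}}{4} (pole of order 2)
  F(ω) = -2πi·ΣRes = \frac{9 \pi \left(1 - \omega\right) e^{- \omega}}{2}

Case ω < 0 (upper half-plane, counterclockwise contour ⇒ F(ω) = +2πi·ΣRes):
  Res_{z = i} g(z) = \frac{9 i \left(- \omega - 1\right) e^{\omega}}{4} (pole of order 2)
  F(ω) = 2πi·ΣRes = \frac{9 \pi \left(\omega + 1\right) e^{\omega}}{2}

Both cases combine into a single formula in |ω|:

F(ω) = \frac{9 \pi \left(1 - \left|{\omega}\right|\right) e^{- \left|{\omega}\right|}}{2}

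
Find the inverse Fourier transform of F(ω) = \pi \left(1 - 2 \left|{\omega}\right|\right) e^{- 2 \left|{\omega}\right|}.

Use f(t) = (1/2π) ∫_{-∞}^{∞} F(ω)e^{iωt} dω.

f(t) = \frac{4 t^{2}}{\left(t^{2} + 4\right)^{2}}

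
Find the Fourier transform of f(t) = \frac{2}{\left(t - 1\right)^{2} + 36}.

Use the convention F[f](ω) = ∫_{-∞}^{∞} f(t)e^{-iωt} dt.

F(ω) = \frac{\pi e^{- i \omega - 6 \left|{\omega}\right|}}{3}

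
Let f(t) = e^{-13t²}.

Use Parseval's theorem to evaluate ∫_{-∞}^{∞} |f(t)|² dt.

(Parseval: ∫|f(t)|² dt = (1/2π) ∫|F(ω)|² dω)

∫|f(t)|² dt = \frac{\sqrt{26} \sqrt{\pi}}{26}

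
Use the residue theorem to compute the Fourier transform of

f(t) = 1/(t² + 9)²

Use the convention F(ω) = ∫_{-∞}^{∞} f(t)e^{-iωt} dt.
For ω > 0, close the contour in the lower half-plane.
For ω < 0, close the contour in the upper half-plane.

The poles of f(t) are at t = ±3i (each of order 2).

Let g(z) = f(z)e^{-iωz}; for large |z| the factor e^{-iωz} decays in the lower half-plane when ω > 0 and in the upper half-plane when ω < 0.

Case ω > 0 (lower half-plane, clockwise contour ⇒ F(ω) = -2πi·ΣRes):
  Res_{z = - 3 i} g(z) = \frac{i \left(3 \omega + 1\right) e^{- 3 \omega}}{108} (pole of order 2)
  F(ω) = -2πi·ΣRes = \frac{\pi \left(3 \omega + 1\right) e^{- 3 \omega}}{54}

Case ω < 0 (upper half-plane, counterclockwise contour ⇒ F(ω) = +2πi·ΣRes):
  Res_{z = 3 i} g(z) = \frac{i \left(3 \omega - 1\right) e^{3 \omega}}{108} (pole of order 2)
  F(ω) = 2πi·ΣRes = \frac{\pi \left(1 - 3 \omega\right) e^{3 \omega}}{54}

Both cases combine into a single formula in |ω|:

F(ω) = \frac{\pi \left(3 \left|{\omega}\right| + 1\right) e^{- 3 \left|{\omega}\right|}}{54}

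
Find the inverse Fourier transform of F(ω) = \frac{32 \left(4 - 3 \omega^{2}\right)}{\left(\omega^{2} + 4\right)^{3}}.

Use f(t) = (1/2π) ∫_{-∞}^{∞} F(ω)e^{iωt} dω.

f(t) = 4 t^{2} e^{- 2 \left|{t}\right|}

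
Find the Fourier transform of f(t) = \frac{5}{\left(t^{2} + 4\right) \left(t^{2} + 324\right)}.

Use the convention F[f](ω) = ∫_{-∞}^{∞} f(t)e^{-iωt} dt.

F(ω) = \frac{\pi \left(9 e^{16 \left|{\omega}\right|} - 1\right) e^{- 18 \left|{\omega}\right|}}{1152}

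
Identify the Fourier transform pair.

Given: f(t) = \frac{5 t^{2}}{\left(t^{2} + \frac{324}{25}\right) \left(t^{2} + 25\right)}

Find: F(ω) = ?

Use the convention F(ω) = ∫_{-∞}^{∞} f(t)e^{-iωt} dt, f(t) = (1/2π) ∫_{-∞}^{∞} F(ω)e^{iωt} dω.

F(ω) = \frac{625 \pi e^{- 5 \left|{\omega}\right|}}{301} - \frac{450 \pi e^{- \frac{18 \left|{\omega}\right|}{5}}}{301}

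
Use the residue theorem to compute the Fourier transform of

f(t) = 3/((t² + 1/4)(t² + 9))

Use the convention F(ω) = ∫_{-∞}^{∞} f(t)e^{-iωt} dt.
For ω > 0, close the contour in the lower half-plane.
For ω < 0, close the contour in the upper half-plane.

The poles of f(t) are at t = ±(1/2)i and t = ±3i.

Let g(z) = f(z)e^{-iωz}; for large |z| the factor e^{-iωz} decays in the lower half-plane when ω > 0 and in the upper half-plane when ω < 0.

Case ω > 0 (lower half-plane, clockwise contour ⇒ F(ω) = -2πi·ΣRes):
  Res_{z = - \frac{i}{2}} g(z) = \frac{12 i e^{- \frac{\omega}{2}}}{35}
  Res_{z = - 3 i} g(z) = - \frac{2 i e^{- 3 \omega}}{35}
  F(ω) = -2πi·ΣRes = - \frac{4 \pi e^{- 3 \omega}}{35} + \frac{24 \pi e^{- \frac{\omega}{2}}}{35}

Case ω < 0 (upper half-plane, counterclockwise contour ⇒ F(ω) = +2πi·ΣRes):
  Res_{z = \frac{i}{2}} g(z) = - \frac{12 i e^{\frac{\omega}{2}}}{35}
  Res_{z = 3 i} g(z) = \frac{2 i e^{3 \omega}}{35}
  F(ω) = 2πi·ΣRes = \frac{4 \pi \left(6 e^{\frac{\omega}{2}} - e^{3 \omega}\right)}{35}

Both cases combine into a single formula in |ω|:

F(ω) = - \frac{4 \pi e^{- 3 \left|{\omega}\right|}}{35} + \frac{24 \pi e^{- \frac{\left|{\omega}\right|}{2}}}{35}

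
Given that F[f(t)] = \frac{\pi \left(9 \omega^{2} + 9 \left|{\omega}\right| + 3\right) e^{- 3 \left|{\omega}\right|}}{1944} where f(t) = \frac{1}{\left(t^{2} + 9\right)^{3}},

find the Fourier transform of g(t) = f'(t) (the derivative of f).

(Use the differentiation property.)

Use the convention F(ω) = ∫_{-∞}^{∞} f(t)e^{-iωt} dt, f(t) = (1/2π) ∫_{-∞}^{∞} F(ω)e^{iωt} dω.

F[g](ω) = \frac{i \pi \omega \left(3 \omega^{2} + 3 \left|{\omega}\right| + 1\right) e^{- 3 \left|{\omega}\right|}}{648}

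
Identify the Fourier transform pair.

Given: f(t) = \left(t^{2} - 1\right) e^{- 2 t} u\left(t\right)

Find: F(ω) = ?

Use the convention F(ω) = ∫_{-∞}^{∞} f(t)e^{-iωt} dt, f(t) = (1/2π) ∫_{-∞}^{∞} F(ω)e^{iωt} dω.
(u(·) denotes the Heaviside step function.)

F(ω) = \frac{2 i \omega - \left(i \omega + 2\right)^{3} + 4}{\left(i \omega + 2\right)^{4}}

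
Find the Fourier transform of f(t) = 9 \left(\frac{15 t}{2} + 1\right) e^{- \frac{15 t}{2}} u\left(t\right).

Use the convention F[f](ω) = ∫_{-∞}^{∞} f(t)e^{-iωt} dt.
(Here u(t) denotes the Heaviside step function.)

F(ω) = \frac{36 \left(- i \omega - 15\right)}{4 \omega^{2} - 60 i \omega - 225}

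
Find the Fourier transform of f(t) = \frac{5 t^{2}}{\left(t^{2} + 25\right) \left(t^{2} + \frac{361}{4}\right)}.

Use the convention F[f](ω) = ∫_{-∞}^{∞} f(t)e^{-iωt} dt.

F(ω) = - \frac{100 \pi e^{- 5 \left|{\omega}\right|}}{261} + \frac{190 \pi e^{- \frac{19 \left|{\omega}\right|}{2}}}{261}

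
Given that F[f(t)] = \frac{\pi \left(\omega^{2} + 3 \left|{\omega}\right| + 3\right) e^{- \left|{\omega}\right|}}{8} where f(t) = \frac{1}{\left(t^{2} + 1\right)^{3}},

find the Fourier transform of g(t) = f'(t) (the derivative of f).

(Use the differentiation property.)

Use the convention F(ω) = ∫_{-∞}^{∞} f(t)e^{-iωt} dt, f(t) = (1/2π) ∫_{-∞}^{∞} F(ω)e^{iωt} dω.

F[g](ω) = \frac{i \pi \omega \left(\omega^{2} + 3 \left|{\omega}\right| + 3\right) e^{- \left|{\omega}\right|}}{8}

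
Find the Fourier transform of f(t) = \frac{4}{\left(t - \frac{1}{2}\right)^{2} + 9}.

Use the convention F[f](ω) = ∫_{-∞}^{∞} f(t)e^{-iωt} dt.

F(ω) = \frac{4 \pi e^{- \frac{i \omega}{2} - 3 \left|{\omega}\right|}}{3}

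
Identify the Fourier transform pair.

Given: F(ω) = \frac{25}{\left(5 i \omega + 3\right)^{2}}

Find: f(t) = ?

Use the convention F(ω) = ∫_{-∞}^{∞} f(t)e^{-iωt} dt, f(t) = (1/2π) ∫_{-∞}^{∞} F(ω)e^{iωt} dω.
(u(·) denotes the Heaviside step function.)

f(t) = t e^{- \frac{3 t}{5}} u\left(t\right)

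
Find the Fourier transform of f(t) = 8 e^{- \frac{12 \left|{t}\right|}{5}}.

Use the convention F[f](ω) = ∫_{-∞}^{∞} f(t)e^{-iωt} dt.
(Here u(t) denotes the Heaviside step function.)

F(ω) = \frac{960}{25 \omega^{2} + 144}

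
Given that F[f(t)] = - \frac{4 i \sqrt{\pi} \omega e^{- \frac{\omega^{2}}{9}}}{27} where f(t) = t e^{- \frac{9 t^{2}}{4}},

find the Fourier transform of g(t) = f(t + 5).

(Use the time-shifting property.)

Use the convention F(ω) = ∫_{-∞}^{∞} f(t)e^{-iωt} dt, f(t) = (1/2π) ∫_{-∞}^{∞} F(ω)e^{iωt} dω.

F[g](ω) = - \frac{4 i \sqrt{\pi} \omega e^{- \frac{\omega \left(\omega - 45 i\right)}{9}}}{27}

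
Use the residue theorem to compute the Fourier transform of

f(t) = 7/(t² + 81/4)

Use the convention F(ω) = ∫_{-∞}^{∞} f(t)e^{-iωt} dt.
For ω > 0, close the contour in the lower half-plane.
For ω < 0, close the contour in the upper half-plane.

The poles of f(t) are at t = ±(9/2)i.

Let g(z) = f(z)e^{-iωz}; for large |z| the factor e^{-iωz} decays in the lower half-plane when ω > 0 and in the upper half-plane when ω < 0.

Case ω > 0 (lower half-plane, clockwise contour ⇒ F(ω) = -2πi·ΣRes):
  Res_{z = - \frac{9 i}{2}} g(z) = \frac{7 i e^{- \frac{9 \omega}{2}}}{9}
  F(ω) = -2πi·ΣRes = \frac{14 \pi e^{- \frac{9 \omega}{2}}}{9}

Case ω < 0 (upper half-plane, counterclockwise contour ⇒ F(ω) = +2πi·ΣRes):
  Res_{z = \frac{9 i}{2}} g(z) = - \frac{7 i e^{\frac{9 \omega}{2}}}{9}
  F(ω) = 2πi·ΣRes = \frac{14 \pi e^{\frac{9 \omega}{2}}}{9}

Both cases combine into a single formula in |ω|:

F(ω) = \frac{14 \pi e^{- \frac{9 \left|{\omega}\right|}{2}}}{9}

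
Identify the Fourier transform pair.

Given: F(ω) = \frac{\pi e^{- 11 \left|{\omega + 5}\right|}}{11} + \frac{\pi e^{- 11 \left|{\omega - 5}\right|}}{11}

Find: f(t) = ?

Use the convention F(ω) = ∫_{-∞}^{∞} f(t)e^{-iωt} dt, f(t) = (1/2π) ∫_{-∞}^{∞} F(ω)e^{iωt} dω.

f(t) = \frac{2 \cos{\left(5 t \right)}}{t^{2} + 121}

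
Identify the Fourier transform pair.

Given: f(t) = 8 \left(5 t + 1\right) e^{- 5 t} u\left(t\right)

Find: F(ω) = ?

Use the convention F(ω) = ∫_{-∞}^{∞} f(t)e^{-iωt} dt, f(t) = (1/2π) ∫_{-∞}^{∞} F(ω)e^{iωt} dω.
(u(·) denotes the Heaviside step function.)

F(ω) = \frac{8 \left(- i \omega - 10\right)}{\omega^{2} - 10 i \omega - 25}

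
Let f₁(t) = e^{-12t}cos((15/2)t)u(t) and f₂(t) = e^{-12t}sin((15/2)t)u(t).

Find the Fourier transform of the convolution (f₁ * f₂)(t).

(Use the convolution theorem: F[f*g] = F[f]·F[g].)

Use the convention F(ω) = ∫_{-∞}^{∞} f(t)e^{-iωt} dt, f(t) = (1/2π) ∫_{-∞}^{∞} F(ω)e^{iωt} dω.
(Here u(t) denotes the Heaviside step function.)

F[f₁*f₂](ω) = \frac{120 \left(i \omega + 12\right)}{\left(4 \left(i \omega + 12\right)^{2} + 225\right)^{2}}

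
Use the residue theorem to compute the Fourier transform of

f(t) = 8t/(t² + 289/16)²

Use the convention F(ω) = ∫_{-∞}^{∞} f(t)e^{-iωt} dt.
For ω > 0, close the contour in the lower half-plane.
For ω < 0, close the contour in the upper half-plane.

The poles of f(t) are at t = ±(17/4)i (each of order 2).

Let g(z) = f(z)e^{-iωz}; for large |z| the factor e^{-iωz} decays in the lower half-plane when ω > 0 and in the upper half-plane when ω < 0.

Case ω > 0 (lower half-plane, clockwise contour ⇒ F(ω) = -2πi·ΣRes):
  Res_{z = - \frac{17 i}{4}} g(z) = \frac{8 \omega e^{- \frac{17 \omega}{4}}}{17} (pole of order 2)
  F(ω) = -2πi·ΣRes = - \frac{16 i \pi \omega e^{- \frac{17 \omega}{4}}}{17}

Case ω < 0 (upper half-plane, counterclockwise contour ⇒ F(ω) = +2πi·ΣRes):
  Res_{z = \frac{17 i}{4}} g(z) = - \frac{8 \omega e^{\frac{17 \omega}{4}}}{17} (pole of order 2)
  F(ω) = 2πi·ΣRes = - \frac{16 i \pi \omega e^{\frac{17 \omega}{4}}}{17}

Both cases combine into a single formula in |ω|:

F(ω) = - \frac{16 i \pi \omega e^{- \frac{17 \left|{\omega}\right|}{4}}}{17}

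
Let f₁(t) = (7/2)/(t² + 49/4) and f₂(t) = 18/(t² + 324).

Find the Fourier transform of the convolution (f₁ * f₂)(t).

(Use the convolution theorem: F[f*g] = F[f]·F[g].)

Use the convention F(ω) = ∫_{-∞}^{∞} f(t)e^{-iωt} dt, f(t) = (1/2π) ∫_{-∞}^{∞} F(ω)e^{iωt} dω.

F[f₁*f₂](ω) = \pi^{2} e^{- \frac{43 \left|{\omega}\right|}{2}}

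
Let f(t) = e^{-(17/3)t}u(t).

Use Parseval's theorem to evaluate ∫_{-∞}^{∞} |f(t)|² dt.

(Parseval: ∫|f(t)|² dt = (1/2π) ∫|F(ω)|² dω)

∫|f(t)|² dt = \frac{3}{34}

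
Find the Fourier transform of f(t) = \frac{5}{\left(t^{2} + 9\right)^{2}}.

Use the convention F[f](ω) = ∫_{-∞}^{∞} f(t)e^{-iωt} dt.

F(ω) = \frac{5 \pi \left(3 \left|{\omega}\right| + 1\right) e^{- 3 \left|{\omega}\right|}}{54}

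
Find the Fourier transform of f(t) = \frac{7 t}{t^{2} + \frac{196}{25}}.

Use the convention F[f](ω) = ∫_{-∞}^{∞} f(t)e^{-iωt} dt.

F(ω) = - 7 i \pi e^{- \frac{14 \left|{\omega}\right|}{5}} \operatorname{sign}{\left(\omega \right)}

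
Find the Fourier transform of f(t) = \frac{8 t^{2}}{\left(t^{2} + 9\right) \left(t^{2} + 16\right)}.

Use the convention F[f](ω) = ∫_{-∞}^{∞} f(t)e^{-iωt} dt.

F(ω) = \frac{8 \pi \left(4 - 3 e^{\left|{\omega}\right|}\right) e^{- 4 \left|{\omega}\right|}}{7}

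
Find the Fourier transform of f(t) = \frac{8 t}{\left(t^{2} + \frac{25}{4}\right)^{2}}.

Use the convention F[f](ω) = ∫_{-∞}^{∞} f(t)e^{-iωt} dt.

F(ω) = - \frac{8 i \pi \omega e^{- \frac{5 \left|{\omega}\right|}{2}}}{5}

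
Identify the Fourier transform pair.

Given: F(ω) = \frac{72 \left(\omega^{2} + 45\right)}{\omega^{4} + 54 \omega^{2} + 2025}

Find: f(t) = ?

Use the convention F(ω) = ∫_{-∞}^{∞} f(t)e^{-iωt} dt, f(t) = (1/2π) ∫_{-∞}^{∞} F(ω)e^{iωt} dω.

f(t) = 6 e^{- 6 \left|{t}\right|} \cos{\left(3 \left|{t}\right| \right)}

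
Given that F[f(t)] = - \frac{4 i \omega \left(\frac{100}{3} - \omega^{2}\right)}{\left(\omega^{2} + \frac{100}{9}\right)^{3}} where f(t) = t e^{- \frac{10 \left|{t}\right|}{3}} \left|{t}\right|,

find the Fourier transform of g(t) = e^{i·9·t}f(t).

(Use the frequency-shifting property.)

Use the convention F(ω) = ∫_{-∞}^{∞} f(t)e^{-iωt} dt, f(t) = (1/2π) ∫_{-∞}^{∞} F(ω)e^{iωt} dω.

F[g](ω) = \frac{972 i \left(\omega - 9\right) \left(3 \left(\omega - 9\right)^{2} - 100\right)}{\left(9 \left(\omega - 9\right)^{2} + 100\right)^{3}}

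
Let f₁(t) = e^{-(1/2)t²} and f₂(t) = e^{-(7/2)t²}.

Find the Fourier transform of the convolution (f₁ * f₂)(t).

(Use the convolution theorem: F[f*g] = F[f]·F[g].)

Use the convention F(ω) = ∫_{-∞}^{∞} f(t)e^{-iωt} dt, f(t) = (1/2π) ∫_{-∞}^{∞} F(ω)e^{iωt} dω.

F[f₁*f₂](ω) = \frac{2 \sqrt{7} \pi e^{- \frac{4 \omega^{2}}{7}}}{7}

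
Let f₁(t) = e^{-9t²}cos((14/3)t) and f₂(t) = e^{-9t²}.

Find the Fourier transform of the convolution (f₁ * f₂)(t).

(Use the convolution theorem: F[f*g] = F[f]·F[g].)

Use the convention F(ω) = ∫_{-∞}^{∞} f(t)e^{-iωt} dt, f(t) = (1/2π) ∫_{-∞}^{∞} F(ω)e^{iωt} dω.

F[f₁*f₂](ω) = \frac{\pi \left(e^{\frac{14 \omega}{27}} + 1\right) e^{- \frac{\omega^{2}}{18} - \frac{7 \omega}{27} - \frac{49}{81}}}{18}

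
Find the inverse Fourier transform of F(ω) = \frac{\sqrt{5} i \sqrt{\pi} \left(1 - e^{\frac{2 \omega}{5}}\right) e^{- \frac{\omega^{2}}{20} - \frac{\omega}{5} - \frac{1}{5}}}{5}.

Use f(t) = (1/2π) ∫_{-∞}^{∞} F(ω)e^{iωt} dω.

f(t) = 2 e^{- 5 t^{2}} \sin{\left(2 t \right)}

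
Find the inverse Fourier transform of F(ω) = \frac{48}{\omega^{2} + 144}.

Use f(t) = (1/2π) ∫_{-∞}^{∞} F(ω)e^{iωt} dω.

f(t) = 2 e^{- 12 \left|{t}\right|}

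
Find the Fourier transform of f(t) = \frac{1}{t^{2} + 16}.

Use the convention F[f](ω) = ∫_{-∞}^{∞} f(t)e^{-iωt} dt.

F(ω) = \frac{\pi e^{- 4 \left|{\omega}\right|}}{4}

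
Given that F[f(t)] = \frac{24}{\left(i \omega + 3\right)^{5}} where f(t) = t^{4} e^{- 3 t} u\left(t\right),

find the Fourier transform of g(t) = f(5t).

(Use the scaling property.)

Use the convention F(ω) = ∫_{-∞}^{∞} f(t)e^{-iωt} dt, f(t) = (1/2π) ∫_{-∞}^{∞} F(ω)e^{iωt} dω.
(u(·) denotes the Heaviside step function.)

F[g](ω) = \frac{15000}{\left(i \omega + 15\right)^{5}}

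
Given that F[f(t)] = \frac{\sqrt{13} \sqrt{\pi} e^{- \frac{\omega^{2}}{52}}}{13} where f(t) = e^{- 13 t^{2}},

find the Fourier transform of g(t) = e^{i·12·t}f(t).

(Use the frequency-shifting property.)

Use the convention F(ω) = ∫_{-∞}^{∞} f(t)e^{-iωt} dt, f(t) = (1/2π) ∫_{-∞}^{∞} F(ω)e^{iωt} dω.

F[g](ω) = \frac{\sqrt{13} \sqrt{\pi} e^{- \frac{\left(\omega - 12\right)^{2}}{52}}}{13}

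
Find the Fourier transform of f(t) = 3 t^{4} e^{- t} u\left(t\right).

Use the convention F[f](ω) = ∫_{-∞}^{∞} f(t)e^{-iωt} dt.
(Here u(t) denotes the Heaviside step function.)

F(ω) = \frac{72}{\left(i \omega + 1\right)^{5}}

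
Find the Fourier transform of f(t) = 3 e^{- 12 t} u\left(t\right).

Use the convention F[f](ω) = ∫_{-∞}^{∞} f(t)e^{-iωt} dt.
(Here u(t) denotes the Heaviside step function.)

F(ω) = \frac{3}{i \omega + 12}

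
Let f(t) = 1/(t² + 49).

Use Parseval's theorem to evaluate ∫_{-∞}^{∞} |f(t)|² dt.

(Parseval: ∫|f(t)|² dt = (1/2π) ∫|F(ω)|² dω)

∫|f(t)|² dt = \frac{\pi}{686}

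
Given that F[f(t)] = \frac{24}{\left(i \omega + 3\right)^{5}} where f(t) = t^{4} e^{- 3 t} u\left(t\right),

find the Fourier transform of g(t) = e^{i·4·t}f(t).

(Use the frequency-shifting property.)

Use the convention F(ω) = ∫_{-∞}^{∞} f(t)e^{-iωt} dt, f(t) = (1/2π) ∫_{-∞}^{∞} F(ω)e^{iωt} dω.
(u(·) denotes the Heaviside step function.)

F[g](ω) = \frac{24}{\left(i \left(\omega - 4\right) + 3\right)^{5}}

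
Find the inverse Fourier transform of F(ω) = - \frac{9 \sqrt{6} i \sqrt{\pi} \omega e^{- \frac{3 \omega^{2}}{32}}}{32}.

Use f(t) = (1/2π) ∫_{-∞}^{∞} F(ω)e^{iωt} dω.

f(t) = 6 t e^{- \frac{8 t^{2}}{3}}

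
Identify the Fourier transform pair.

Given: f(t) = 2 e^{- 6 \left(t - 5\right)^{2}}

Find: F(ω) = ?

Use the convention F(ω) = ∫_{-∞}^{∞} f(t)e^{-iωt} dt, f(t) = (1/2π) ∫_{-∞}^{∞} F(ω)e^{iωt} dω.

F(ω) = \frac{\sqrt{6} \sqrt{\pi} e^{- \frac{\omega \left(\omega + 120 i\right)}{24}}}{3}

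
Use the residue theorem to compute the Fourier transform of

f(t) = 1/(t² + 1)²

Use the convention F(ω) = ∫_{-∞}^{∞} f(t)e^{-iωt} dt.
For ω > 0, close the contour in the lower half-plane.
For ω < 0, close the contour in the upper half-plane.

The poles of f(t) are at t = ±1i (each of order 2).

Let g(z) = f(z)e^{-iωz}; for large |z| the factor e^{-iωz} decays in the lower half-plane when ω > 0 and in the upper half-plane when ω < 0.

Case ω > 0 (lower half-plane, clockwise contour ⇒ F(ω) = -2πi·ΣRes):
  Res_{z = - i} g(z) = \frac{i \left(\omega + 1\right) e^{- \omega}}{4} (pole of order 2)
  F(ω) = -2πi·ΣRes = \frac{\pi \left(\omega + 1\right) e^{- \omega}}{2}

Case ω < 0 (upper half-plane, counterclockwise contour ⇒ F(ω) = +2πi·ΣRes):
  Res_{z = i} g(z) = \frac{i \left(\omega - 1\right) e^{\omega}}{4} (pole of order 2)
  F(ω) = 2πi·ΣRes = \frac{\pi \left(1 - \omega\right) e^{\omega}}{2}

Both cases combine into a single formula in |ω|:

F(ω) = \frac{\pi \left(\left|{\omega}\right| + 1\right) e^{- \left|{\omega}\right|}}{2}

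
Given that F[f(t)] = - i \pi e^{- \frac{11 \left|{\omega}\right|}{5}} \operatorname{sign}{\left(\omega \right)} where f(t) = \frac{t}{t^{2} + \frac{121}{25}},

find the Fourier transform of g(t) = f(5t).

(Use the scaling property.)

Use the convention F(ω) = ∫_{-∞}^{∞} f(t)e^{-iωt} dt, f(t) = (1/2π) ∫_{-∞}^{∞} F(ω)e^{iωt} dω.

F[g](ω) = - \frac{i \pi e^{- \frac{11 \left|{\omega}\right|}{25}} \operatorname{sign}{\left(\omega \right)}}{5}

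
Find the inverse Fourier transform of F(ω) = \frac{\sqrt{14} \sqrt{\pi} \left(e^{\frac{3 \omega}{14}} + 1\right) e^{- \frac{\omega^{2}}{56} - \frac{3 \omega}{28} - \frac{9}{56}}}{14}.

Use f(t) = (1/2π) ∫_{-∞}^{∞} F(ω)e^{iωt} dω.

f(t) = 2 e^{- 14 t^{2}} \cos{\left(3 t \right)}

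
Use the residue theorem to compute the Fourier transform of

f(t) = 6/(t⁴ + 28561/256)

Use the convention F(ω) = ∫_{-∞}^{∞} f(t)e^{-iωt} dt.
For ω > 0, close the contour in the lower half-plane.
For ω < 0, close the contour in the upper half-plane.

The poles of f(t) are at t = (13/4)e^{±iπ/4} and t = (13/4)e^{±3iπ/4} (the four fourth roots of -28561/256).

Let g(z) = f(z)e^{-iωz}; for large |z| the factor e^{-iωz} decays in the lower half-plane when ω > 0 and in the upper half-plane when ω < 0.

Case ω > 0 (lower half-plane, clockwise contour ⇒ F(ω) = -2πi·ΣRes):
  Res_{z = - \frac{13 \sqrt{2}}{8} - \frac{13 \sqrt{2} i}{8}} g(z) = \frac{48 \sqrt{2} \left(1 + i\right) e^{\frac{13 \sqrt{2} \omega \left(-1 + i\right)}{8}}}{2197}
  Res_{z = \frac{13 \sqrt{2}}{8} - \frac{13 \sqrt{2} i}{8}} g(z) = \frac{48 \sqrt{2} \left(-1 + i\right) e^{- \frac{13 \sqrt{2} \omega \left(1 + i\right)}{8}}}{2197}
  F(ω) = -2πi·ΣRes = \frac{96 \sqrt{2} \pi \left(\left(1 - i\right) e^{\frac{13 \sqrt{2} i \omega}{4}} + 1 + i\right) e^{- \frac{13 \sqrt{2} \omega \left(1 + i\right)}{8}}}{2197} = \frac{384 \pi e^{- \frac{13 \sqrt{2} \omega}{8}} \sin{\left(\frac{13 \sqrt{2} \omega}{8} + \frac{\pi}{4} \right)}}{2197}

Case ω < 0 (upper half-plane, counterclockwise contour ⇒ F(ω) = +2πi·ΣRes):
  Res_{z = \frac{13 \sqrt{2}}{8} + \frac{13 \sqrt{2} i}{8}} g(z) = - \frac{48 \sqrt{2} \left(1 + i\right) e^{\frac{13 \sqrt{2} \omega \left(1 - i\right)}{8}}}{2197}
  Res_{z = - \frac{13 \sqrt{2}}{8} + \frac{13 \sqrt{2} i}{8}} g(z) = \frac{48 \sqrt{2} \left(1 - i\right) e^{\frac{13 \sqrt{2} \omega \left(1 + i\right)}{8}}}{2197}
  F(ω) = 2πi·ΣRes = - \frac{96 \sqrt{2} i \pi \left(\left(1 + i\right) e^{\frac{13 \sqrt{2} \omega \left(1 - i\right)}{8}} - \left(1 - i\right) e^{\frac{13 \sqrt{2} \omega \left(1 + i\right)}{8}}\right)}{2197} = \frac{384 \pi e^{\frac{13 \sqrt{2} \omega}{8}} \cos{\left(\frac{13 \sqrt{2} \omega}{8} + \frac{\pi}{4} \right)}}{2197}

Both cases combine into a single formula in |ω|:

F(ω) = \frac{384 \pi e^{- \frac{13 \sqrt{2} \left|{\omega}\right|}{8}} \sin{\left(\frac{13 \sqrt{2} \left|{\omega}\right|}{8} + \frac{\pi}{4} \right)}}{2197}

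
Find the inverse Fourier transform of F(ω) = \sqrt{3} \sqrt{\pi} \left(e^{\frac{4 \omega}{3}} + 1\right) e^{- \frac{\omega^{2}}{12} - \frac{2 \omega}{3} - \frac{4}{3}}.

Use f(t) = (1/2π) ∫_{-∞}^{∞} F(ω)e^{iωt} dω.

f(t) = 6 e^{- 3 t^{2}} \cos{\left(4 t \right)}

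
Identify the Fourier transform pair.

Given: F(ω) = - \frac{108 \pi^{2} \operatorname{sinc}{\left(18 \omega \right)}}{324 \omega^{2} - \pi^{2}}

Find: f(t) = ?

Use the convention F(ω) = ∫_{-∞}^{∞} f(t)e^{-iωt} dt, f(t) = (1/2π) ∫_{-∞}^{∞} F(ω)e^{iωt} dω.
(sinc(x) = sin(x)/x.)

f(t) = 6 \left(\begin{cases} \cos^{2}{\left(\frac{\pi t}{36} \right)} & \text{for}\: \left|{t}\right| < 18 \\0 & \text{otherwise} \end{cases}\right)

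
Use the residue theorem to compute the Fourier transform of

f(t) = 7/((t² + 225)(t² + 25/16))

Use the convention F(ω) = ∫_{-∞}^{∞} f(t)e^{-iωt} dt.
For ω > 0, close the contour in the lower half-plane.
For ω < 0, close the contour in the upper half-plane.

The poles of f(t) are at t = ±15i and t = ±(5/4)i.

Let g(z) = f(z)e^{-iωz}; for large |z| the factor e^{-iωz} decays in the lower half-plane when ω > 0 and in the upper half-plane when ω < 0.

Case ω > 0 (lower half-plane, clockwise contour ⇒ F(ω) = -2πi·ΣRes):
  Res_{z = - 15 i} g(z) = - \frac{56 i e^{- 15 \omega}}{53625}
  Res_{z = - \frac{5 i}{4}} g(z) = \frac{224 i e^{- \frac{5 \omega}{4}}}{17875}
  F(ω) = -2πi·ΣRes = - \frac{112 \pi e^{- 15 \omega}}{53625} + \frac{448 \pi e^{- \frac{5 \omega}{4}}}{17875}

Case ω < 0 (upper half-plane, counterclockwise contour ⇒ F(ω) = +2πi·ΣRes):
  Res_{z = 15 i} g(z) = \frac{56 i e^{15 \omega}}{53625}
  Res_{z = \frac{5 i}{4}} g(z) = - \frac{224 i e^{\frac{5 \omega}{4}}}{17875}
  F(ω) = 2πi·ΣRes = \frac{112 \pi \left(12 e^{\frac{5 \omega}{4}} - e^{15 \omega}\right)}{53625}

Both cases combine into a single formula in |ω|:

F(ω) = - \frac{112 \pi e^{- 15 \left|{\omega}\right|}}{53625} + \frac{448 \pi e^{- \frac{5 \left|{\omega}\right|}{4}}}{17875}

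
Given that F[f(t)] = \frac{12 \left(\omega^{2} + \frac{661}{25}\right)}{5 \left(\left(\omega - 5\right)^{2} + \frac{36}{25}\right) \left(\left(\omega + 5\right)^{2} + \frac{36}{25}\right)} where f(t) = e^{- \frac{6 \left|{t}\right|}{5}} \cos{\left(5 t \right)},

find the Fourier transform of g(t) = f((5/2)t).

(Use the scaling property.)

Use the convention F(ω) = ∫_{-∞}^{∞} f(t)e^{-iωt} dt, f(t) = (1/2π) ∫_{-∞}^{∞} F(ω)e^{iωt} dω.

F[g](ω) = \frac{24 \left(4 \omega^{2} + 661\right)}{16 \omega^{4} - 4712 \omega^{2} + 436921}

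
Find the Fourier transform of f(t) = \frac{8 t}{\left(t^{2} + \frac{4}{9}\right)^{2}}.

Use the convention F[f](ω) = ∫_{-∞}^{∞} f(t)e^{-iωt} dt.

F(ω) = - 6 i \pi \omega e^{- \frac{2 \left|{\omega}\right|}{3}}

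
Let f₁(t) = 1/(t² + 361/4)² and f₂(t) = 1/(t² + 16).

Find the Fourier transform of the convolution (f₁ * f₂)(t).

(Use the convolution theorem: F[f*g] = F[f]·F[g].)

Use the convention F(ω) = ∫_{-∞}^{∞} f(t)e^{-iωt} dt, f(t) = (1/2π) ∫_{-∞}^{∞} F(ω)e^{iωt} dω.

F[f₁*f₂](ω) = \frac{\pi^{2} \left(19 \left|{\omega}\right| + 2\right) e^{- \frac{27 \left|{\omega}\right|}{2}}}{13718}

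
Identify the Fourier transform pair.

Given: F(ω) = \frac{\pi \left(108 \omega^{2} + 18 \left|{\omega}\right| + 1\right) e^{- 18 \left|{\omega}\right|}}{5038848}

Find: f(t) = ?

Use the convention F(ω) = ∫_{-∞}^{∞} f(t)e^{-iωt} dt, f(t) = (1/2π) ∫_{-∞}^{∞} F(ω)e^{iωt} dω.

f(t) = \frac{1}{\left(t^{2} + 324\right)^{3}}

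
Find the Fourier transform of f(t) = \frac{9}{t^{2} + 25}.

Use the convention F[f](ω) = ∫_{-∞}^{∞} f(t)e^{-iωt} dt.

F(ω) = \frac{9 \pi e^{- 5 \left|{\omega}\right|}}{5}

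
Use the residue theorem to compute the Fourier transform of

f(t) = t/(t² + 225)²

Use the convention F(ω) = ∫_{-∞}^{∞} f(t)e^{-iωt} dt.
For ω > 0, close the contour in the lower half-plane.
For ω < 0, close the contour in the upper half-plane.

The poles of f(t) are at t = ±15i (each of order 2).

Let g(z) = f(z)e^{-iωz}; for large |z| the factor e^{-iωz} decays in the lower half-plane when ω > 0 and in the upper half-plane when ω < 0.

Case ω > 0 (lower half-plane, clockwise contour ⇒ F(ω) = -2πi·ΣRes):
  Res_{z = - 15 i} g(z) = \frac{\omega e^{- 15 \omega}}{60} (pole of order 2)
  F(ω) = -2πi·ΣRes = - \frac{i \pi \omega e^{- 15 \omega}}{30}

Case ω < 0 (upper half-plane, counterclockwise contour ⇒ F(ω) = +2πi·ΣRes):
  Res_{z = 15 i} g(z) = - \frac{\omega e^{15 \omega}}{60} (pole of order 2)
  F(ω) = 2πi·ΣRes = - \frac{i \pi \omega e^{15 \omega}}{30}

Both cases combine into a single formula in |ω|:

F(ω) = - \frac{i \pi \omega e^{- 15 \left|{\omega}\right|}}{30}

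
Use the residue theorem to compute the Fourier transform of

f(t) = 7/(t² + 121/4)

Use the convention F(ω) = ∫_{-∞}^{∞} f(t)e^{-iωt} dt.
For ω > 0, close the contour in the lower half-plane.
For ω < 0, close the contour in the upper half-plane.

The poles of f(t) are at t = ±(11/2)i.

Let g(z) = f(z)e^{-iωz}; for large |z| the factor e^{-iωz} decays in the lower half-plane when ω > 0 and in the upper half-plane when ω < 0.

Case ω > 0 (lower half-plane, clockwise contour ⇒ F(ω) = -2πi·ΣRes):
  Res_{z = - \frac{11 i}{2}} g(z) = \frac{7 i e^{- \frac{11 \omega}{2}}}{11}
  F(ω) = -2πi·ΣRes = \frac{14 \pi e^{- \frac{11 \omega}{2}}}{11}

Case ω < 0 (upper half-plane, counterclockwise contour ⇒ F(ω) = +2πi·ΣRes):
  Res_{z = \frac{11 i}{2}} g(z) = - \frac{7 i e^{\frac{11 \omega}{2}}}{11}
  F(ω) = 2πi·ΣRes = \frac{14 \pi e^{\frac{11 \omega}{2}}}{11}

Both cases combine into a single formula in |ω|:

F(ω) = \frac{14 \pi e^{- \frac{11 \left|{\omega}\right|}{2}}}{11}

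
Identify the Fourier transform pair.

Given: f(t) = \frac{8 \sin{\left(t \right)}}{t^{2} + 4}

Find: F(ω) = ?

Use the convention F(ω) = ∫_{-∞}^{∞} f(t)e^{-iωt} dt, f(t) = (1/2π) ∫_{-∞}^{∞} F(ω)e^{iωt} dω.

F(ω) = 2 i \pi e^{- 2 \left|{\omega + 1}\right|} - 2 i \pi e^{- 2 \left|{\omega - 1}\right|}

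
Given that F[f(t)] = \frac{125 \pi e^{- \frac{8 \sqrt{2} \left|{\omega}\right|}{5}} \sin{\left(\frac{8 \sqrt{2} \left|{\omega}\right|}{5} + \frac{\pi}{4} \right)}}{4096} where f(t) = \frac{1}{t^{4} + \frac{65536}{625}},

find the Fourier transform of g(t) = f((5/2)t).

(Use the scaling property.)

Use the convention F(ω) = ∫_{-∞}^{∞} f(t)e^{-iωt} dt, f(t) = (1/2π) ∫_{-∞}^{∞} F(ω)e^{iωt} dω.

F[g](ω) = \frac{25 \pi e^{- \frac{16 \sqrt{2} \left|{\omega}\right|}{25}} \sin{\left(\frac{16 \sqrt{2} \left|{\omega}\right|}{25} + \frac{\pi}{4} \right)}}{2048}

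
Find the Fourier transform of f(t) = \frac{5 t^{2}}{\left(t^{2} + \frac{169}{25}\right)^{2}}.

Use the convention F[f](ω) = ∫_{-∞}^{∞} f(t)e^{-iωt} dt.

F(ω) = \frac{5 \pi \left(5 - 13 \left|{\omega}\right|\right) e^{- \frac{13 \left|{\omega}\right|}{5}}}{26}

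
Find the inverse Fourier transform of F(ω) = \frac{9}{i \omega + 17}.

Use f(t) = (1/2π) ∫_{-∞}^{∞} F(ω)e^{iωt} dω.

f(t) = 9 e^{- 17 t} u\left(t\right)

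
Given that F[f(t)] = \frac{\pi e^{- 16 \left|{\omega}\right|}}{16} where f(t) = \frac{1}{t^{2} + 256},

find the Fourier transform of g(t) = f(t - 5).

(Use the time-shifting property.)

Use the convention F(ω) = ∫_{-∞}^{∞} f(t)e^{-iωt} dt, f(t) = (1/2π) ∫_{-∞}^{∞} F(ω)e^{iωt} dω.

F[g](ω) = \frac{\pi e^{- 5 i \omega - 16 \left|{\omega}\right|}}{16}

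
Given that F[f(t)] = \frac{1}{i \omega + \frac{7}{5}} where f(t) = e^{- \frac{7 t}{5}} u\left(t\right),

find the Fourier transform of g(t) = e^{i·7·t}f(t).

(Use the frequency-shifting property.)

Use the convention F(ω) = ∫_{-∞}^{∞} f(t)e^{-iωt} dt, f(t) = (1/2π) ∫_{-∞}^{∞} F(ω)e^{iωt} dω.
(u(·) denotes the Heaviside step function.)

F[g](ω) = \frac{5}{5 i \left(\omega - 7\right) + 7}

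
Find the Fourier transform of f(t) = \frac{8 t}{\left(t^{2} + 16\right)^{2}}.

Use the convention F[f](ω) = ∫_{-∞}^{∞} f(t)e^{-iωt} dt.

F(ω) = - i \pi \omega e^{- 4 \left|{\omega}\right|}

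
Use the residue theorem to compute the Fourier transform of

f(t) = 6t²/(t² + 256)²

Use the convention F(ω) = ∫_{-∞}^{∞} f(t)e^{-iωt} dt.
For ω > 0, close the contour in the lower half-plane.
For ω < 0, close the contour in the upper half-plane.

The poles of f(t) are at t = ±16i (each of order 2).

Let g(z) = f(z)e^{-iωz}; for large |z| the factor e^{-iωz} decays in the lower half-plane when ω > 0 and in the upper half-plane when ω < 0.

Case ω > 0 (lower half-plane, clockwise contour ⇒ F(ω) = -2πi·ΣRes):
  Res_{z = - 16 i} g(z) = \frac{3 i \left(1 - 16 \omega\right) e^{- 16 \omega}}{32} (pole of order 2)
  F(ω) = -2πi·ΣRes = \frac{3 \pi \left(1 - 16 \omega\right) e^{- 16 \omega}}{16}

Case ω < 0 (upper half-plane, counterclockwise contour ⇒ F(ω) = +2πi·ΣRes):
  Res_{z = 16 i} g(z) = \frac{3 i \left(- 16 \omega - 1\right) e^{16 \omega}}{32} (pole of order 2)
  F(ω) = 2πi·ΣRes = \frac{3 \pi \left(16 \omega + 1\right) e^{16 \omega}}{16}

Both cases combine into a single formula in |ω|:

F(ω) = \frac{3 \pi \left(1 - 16 \left|{\omega}\right|\right) e^{- 16 \left|{\omega}\right|}}{16}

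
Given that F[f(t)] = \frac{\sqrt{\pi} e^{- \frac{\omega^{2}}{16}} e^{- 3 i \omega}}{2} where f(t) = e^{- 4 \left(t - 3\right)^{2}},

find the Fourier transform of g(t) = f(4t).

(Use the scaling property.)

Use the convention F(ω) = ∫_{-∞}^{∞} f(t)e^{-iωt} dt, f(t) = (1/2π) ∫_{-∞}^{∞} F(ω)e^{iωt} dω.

F[g](ω) = \frac{\sqrt{\pi} e^{- \frac{\omega \left(\omega + 192 i\right)}{256}}}{8}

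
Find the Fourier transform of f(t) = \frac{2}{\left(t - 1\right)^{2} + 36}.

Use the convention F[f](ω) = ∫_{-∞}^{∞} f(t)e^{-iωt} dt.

F(ω) = \frac{\pi e^{- i \omega - 6 \left|{\omega}\right|}}{3}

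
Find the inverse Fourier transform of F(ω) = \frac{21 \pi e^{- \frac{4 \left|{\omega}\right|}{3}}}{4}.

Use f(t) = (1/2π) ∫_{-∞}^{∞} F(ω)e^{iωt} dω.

f(t) = \frac{7}{t^{2} + \frac{16}{9}}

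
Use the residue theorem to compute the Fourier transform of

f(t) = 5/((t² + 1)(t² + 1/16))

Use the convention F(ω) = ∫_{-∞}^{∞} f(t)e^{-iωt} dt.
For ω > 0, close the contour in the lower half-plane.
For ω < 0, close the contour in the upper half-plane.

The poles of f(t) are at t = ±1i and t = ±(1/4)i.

Let g(z) = f(z)e^{-iωz}; for large |z| the factor e^{-iωz} decays in the lower half-plane when ω > 0 and in the upper half-plane when ω < 0.

Case ω > 0 (lower half-plane, clockwise contour ⇒ F(ω) = -2πi·ΣRes):
  Res_{z = - i} g(z) = - \frac{8 i e^{- \omega}}{3}
  Res_{z = - \frac{i}{4}} g(z) = \frac{32 i e^{- \frac{\omega}{4}}}{3}
  F(ω) = -2πi·ΣRes = - \frac{16 \pi e^{- \omega}}{3} + \frac{64 \pi e^{- \frac{\omega}{4}}}{3}

Case ω < 0 (upper half-plane, counterclockwise contour ⇒ F(ω) = +2πi·ΣRes):
  Res_{z = i} g(z) = \frac{8 i e^{\omega}}{3}
  Res_{z = \frac{i}{4}} g(z) = - \frac{32 i e^{\frac{\omega}{4}}}{3}
  F(ω) = 2πi·ΣRes = \frac{16 \pi \left(4 e^{\frac{\omega}{4}} - e^{\omega}\right)}{3}

Both cases combine into a single formula in |ω|:

F(ω) = - \frac{16 \pi e^{- \left|{\omega}\right|}}{3} + \frac{64 \pi e^{- \frac{\left|{\omega}\right|}{4}}}{3}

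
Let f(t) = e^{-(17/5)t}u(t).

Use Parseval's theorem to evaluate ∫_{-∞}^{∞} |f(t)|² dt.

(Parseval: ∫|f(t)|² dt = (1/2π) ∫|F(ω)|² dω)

∫|f(t)|² dt = \frac{5}{34}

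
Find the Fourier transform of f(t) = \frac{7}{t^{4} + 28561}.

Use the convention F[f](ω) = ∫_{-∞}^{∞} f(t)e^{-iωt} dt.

F(ω) = \frac{7 \pi e^{- \frac{13 \sqrt{2} \left|{\omega}\right|}{2}} \sin{\left(\frac{13 \sqrt{2} \left|{\omega}\right|}{2} + \frac{\pi}{4} \right)}}{2197}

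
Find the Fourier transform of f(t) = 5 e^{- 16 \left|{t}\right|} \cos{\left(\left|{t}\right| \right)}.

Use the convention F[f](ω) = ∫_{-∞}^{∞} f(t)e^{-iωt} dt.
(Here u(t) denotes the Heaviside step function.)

F(ω) = \frac{160 \left(\omega^{2} + 257\right)}{\omega^{4} + 510 \omega^{2} + 66049}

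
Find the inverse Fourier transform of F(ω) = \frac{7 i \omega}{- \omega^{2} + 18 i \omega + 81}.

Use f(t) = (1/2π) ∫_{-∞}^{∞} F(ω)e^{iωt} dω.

f(t) = 7 \left(1 - 9 t\right) e^{- 9 t} u\left(t\right)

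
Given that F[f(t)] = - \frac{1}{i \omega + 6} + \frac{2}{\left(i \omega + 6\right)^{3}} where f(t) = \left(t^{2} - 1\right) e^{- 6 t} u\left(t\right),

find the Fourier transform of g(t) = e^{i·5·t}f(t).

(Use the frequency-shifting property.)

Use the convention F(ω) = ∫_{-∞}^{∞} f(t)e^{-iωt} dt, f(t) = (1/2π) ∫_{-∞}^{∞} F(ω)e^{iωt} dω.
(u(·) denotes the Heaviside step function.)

F[g](ω) = \frac{2 i \left(\omega - 5\right) - \left(i \left(\omega - 5\right) + 6\right)^{3} + 12}{\left(i \left(\omega - 5\right) + 6\right)^{4}}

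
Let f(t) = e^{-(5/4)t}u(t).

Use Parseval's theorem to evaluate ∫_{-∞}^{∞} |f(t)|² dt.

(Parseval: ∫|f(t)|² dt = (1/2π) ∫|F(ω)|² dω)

∫|f(t)|² dt = \frac{2}{5}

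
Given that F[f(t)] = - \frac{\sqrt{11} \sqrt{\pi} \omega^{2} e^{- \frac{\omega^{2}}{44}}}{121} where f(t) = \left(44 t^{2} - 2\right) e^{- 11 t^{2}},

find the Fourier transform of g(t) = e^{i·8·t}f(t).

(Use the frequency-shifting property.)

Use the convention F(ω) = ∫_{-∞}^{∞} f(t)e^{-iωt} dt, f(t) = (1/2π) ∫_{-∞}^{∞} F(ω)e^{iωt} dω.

F[g](ω) = - \frac{\sqrt{11} \sqrt{\pi} \left(\omega - 8\right)^{2} e^{- \frac{\left(\omega - 8\right)^{2}}{44}}}{121}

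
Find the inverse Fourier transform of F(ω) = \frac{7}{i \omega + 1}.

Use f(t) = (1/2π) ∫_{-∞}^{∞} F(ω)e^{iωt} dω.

f(t) = 7 e^{- t} u\left(t\right)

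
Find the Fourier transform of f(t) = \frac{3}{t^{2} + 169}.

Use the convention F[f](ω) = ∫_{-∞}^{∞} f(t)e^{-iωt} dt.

F(ω) = \frac{3 \pi e^{- 13 \left|{\omega}\right|}}{13}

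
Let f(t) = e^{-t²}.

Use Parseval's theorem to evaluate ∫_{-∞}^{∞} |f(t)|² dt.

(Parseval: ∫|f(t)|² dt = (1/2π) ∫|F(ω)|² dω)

∫|f(t)|² dt = \frac{\sqrt{2} \sqrt{\pi}}{2}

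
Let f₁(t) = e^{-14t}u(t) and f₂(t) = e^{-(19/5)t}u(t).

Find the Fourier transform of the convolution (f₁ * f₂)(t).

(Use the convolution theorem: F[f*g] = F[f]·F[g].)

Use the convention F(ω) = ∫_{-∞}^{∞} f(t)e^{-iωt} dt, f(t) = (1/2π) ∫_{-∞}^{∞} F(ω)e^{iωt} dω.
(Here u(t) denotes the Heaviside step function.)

F[f₁*f₂](ω) = \frac{5}{\left(i \omega + 14\right) \left(5 i \omega + 19\right)}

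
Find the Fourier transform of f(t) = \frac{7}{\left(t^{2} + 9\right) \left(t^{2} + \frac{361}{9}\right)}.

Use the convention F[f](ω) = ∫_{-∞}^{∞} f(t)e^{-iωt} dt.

F(ω) = \frac{3 \pi e^{- 3 \left|{\omega}\right|}}{40} - \frac{27 \pi e^{- \frac{19 \left|{\omega}\right|}{3}}}{760}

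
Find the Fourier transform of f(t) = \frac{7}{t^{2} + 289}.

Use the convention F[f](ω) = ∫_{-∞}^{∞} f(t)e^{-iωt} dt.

F(ω) = \frac{7 \pi e^{- 17 \left|{\omega}\right|}}{17}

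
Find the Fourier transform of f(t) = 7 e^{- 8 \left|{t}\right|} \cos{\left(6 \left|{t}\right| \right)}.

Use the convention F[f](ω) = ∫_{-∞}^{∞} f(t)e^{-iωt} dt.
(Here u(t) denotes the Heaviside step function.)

F(ω) = \frac{112 \left(\omega^{2} + 100\right)}{\omega^{4} + 56 \omega^{2} + 10000}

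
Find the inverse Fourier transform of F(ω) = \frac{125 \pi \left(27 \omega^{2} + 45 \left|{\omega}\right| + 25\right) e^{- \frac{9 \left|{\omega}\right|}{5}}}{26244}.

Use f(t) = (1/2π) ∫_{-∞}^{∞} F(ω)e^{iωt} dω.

f(t) = \frac{6}{\left(t^{2} + \frac{81}{25}\right)^{3}}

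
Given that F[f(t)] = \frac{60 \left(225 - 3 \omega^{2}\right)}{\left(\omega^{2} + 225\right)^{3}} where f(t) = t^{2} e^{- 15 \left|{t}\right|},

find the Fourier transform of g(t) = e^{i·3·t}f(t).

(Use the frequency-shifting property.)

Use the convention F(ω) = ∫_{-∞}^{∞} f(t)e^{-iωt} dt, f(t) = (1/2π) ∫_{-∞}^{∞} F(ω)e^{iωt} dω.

F[g](ω) = \frac{180 \left(75 - \left(\omega - 3\right)^{2}\right)}{\left(\left(\omega - 3\right)^{2} + 225\right)^{3}}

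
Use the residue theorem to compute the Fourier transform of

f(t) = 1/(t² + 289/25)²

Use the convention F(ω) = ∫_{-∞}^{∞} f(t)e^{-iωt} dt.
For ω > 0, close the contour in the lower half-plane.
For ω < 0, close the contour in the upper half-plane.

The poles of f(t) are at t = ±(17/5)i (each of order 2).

Let g(z) = f(z)e^{-iωz}; for large |z| the factor e^{-iωz} decays in the lower half-plane when ω > 0 and in the upper half-plane when ω < 0.

Case ω > 0 (lower half-plane, clockwise contour ⇒ F(ω) = -2πi·ΣRes):
  Res_{z = - \frac{17 i}{5}} g(z) = \frac{25 i \left(17 \omega + 5\right) e^{- \frac{17 \omega}{5}}}{19652} (pole of order 2)
  F(ω) = -2πi·ΣRes = \frac{25 \pi \left(17 \omega + 5\right) e^{- \frac{17 \omega}{5}}}{9826}

Case ω < 0 (upper half-plane, counterclockwise contour ⇒ F(ω) = +2πi·ΣRes):
  Res_{z = \frac{17 i}{5}} g(z) = \frac{25 i \left(17 \omega - 5\right) e^{\frac{17 \omega}{5}}}{19652} (pole of order 2)
  F(ω) = 2πi·ΣRes = \frac{25 \pi \left(5 - 17 \omega\right) e^{\frac{17 \omega}{5}}}{9826}

Both cases combine into a single formula in |ω|:

F(ω) = \frac{25 \pi \left(17 \left|{\omega}\right| + 5\right) e^{- \frac{17 \left|{\omega}\right|}{5}}}{9826}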